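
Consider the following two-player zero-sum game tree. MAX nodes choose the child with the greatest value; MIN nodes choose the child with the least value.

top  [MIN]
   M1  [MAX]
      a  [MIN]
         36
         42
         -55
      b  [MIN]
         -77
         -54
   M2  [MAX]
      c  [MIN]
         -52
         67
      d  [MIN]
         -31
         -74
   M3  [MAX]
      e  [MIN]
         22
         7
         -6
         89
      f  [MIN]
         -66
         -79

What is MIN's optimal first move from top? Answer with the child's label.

M1

a (MIN): min(36, 42, -55) = -55
b (MIN): min(-77, -54) = -77
M1 (MAX): max(-55, -77) = -55
c (MIN): min(-52, 67) = -52
d (MIN): min(-31, -74) = -74
M2 (MAX): max(-52, -74) = -52
e (MIN): min(22, 7, -6, 89) = -6
f (MIN): min(-66, -79) = -79
M3 (MAX): max(-6, -79) = -6
top (MIN): min(-55, -52, -6) = -55
MIN at top wants the lowest of {M1=-55, M2=-52, M3=-6}, so chooses M1.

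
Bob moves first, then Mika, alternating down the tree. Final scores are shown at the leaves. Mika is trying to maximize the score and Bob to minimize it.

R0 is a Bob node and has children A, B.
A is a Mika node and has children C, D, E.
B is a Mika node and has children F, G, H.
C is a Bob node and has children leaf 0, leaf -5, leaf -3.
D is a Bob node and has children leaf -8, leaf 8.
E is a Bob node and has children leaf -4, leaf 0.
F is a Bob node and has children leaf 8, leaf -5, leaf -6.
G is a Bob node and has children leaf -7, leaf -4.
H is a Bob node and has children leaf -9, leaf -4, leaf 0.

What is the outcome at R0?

C (Bob): min(0, -5, -3) = -5
D (Bob): min(-8, 8) = -8
E (Bob): min(-4, 0) = -4
A (Mika): max(-5, -8, -4) = -4
F (Bob): min(8, -5, -6) = -6
G (Bob): min(-7, -4) = -7
H (Bob): min(-9, -4, 0) = -9
B (Mika): max(-6, -7, -9) = -6
R0 (Bob): min(-4, -6) = -6

-6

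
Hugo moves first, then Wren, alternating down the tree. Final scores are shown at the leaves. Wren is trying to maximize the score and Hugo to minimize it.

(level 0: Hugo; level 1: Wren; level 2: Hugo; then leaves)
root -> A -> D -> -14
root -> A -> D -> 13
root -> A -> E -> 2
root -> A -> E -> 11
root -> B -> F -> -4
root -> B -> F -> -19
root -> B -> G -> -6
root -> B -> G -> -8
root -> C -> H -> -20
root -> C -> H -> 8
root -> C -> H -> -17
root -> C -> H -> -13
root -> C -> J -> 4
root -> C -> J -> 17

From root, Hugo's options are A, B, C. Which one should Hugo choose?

D (Hugo): min(-14, 13) = -14
E (Hugo): min(2, 11) = 2
A (Wren): max(-14, 2) = 2
F (Hugo): min(-4, -19) = -19
G (Hugo): min(-6, -8) = -8
B (Wren): max(-19, -8) = -8
H (Hugo): min(-20, 8, -17, -13) = -20
J (Hugo): min(4, 17) = 4
C (Wren): max(-20, 4) = 4
root (Hugo): min(2, -8, 4) = -8
Hugo at root wants the lowest of {A=2, B=-8, C=4}, so chooses B.

B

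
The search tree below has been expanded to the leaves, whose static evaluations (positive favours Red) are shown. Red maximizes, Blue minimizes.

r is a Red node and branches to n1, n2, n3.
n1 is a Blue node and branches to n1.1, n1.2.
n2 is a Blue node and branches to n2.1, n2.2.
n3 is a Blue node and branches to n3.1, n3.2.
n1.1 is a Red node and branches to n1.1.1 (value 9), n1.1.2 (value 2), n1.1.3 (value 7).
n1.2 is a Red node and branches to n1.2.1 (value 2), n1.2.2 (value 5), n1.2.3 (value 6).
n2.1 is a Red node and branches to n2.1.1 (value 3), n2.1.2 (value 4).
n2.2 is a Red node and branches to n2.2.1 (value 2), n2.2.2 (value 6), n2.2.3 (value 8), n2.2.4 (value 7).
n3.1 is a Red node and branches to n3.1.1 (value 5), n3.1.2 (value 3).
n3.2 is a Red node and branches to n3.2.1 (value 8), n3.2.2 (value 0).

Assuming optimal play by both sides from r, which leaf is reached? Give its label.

n1.1 (Red): max(9, 2, 7) = 9
n1.2 (Red): max(2, 5, 6) = 6
n1 (Blue): min(9, 6) = 6
n2.1 (Red): max(3, 4) = 4
n2.2 (Red): max(2, 6, 8, 7) = 8
n2 (Blue): min(4, 8) = 4
n3.1 (Red): max(5, 3) = 5
n3.2 (Red): max(8, 0) = 8
n3 (Blue): min(5, 8) = 5
r (Red): max(6, 4, 5) = 6
At r, Red picks n1 (highest: 6).
At n1, Blue picks n1.2 (lowest: 6).
At n1.2, Red picks n1.2.3 (highest: 6).
Terminal value 6.

n1.2.3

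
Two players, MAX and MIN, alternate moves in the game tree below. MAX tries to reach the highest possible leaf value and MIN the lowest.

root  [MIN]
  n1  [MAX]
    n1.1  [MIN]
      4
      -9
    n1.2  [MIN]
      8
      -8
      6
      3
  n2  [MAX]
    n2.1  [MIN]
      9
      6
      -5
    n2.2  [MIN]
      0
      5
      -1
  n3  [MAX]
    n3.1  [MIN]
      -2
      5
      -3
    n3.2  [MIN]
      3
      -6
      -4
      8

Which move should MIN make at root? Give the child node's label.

n1

n1.1 (MIN): min(4, -9) = -9
n1.2 (MIN): min(8, -8, 6, 3) = -8
n1 (MAX): max(-9, -8) = -8
n2.1 (MIN): min(9, 6, -5) = -5
n2.2 (MIN): min(0, 5, -1) = -1
n2 (MAX): max(-5, -1) = -1
n3.1 (MIN): min(-2, 5, -3) = -3
n3.2 (MIN): min(3, -6, -4, 8) = -6
n3 (MAX): max(-3, -6) = -3
root (MIN): min(-8, -1, -3) = -8
MIN at root wants the lowest of {n1=-8, n2=-1, n3=-3}, so chooses n1.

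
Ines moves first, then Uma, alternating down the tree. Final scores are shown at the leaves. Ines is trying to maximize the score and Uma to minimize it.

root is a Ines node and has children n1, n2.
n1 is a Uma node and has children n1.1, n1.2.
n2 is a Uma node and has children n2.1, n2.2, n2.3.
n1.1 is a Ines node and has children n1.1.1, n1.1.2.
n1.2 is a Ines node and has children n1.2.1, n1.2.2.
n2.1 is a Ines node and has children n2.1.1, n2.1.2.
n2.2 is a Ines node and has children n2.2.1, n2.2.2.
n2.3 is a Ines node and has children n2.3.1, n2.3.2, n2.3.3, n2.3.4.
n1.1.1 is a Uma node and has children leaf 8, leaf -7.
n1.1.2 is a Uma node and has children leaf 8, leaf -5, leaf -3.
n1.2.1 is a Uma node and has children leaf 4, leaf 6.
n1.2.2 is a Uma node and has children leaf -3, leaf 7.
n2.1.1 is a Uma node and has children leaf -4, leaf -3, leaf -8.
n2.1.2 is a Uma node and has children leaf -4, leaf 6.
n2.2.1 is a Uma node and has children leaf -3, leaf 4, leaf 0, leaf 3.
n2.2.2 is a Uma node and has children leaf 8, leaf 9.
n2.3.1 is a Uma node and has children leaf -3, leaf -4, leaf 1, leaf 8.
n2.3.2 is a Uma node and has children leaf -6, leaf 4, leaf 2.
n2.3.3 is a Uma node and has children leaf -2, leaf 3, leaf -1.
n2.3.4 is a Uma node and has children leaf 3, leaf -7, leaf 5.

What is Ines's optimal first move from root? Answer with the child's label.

n1.1.1 (Uma): min(8, -7) = -7
n1.1.2 (Uma): min(8, -5, -3) = -5
n1.1 (Ines): max(-7, -5) = -5
n1.2.1 (Uma): min(4, 6) = 4
n1.2.2 (Uma): min(-3, 7) = -3
n1.2 (Ines): max(4, -3) = 4
n1 (Uma): min(-5, 4) = -5
n2.1.1 (Uma): min(-4, -3, -8) = -8
n2.1.2 (Uma): min(-4, 6) = -4
n2.1 (Ines): max(-8, -4) = -4
n2.2.1 (Uma): min(-3, 4, 0, 3) = -3
n2.2.2 (Uma): min(8, 9) = 8
n2.2 (Ines): max(-3, 8) = 8
n2.3.1 (Uma): min(-3, -4, 1, 8) = -4
n2.3.2 (Uma): min(-6, 4, 2) = -6
n2.3.3 (Uma): min(-2, 3, -1) = -2
n2.3.4 (Uma): min(3, -7, 5) = -7
n2.3 (Ines): max(-4, -6, -2, -7) = -2
n2 (Uma): min(-4, 8, -2) = -4
root (Ines): max(-5, -4) = -4
Ines at root wants the highest of {n1=-5, n2=-4}, so chooses n2.

n2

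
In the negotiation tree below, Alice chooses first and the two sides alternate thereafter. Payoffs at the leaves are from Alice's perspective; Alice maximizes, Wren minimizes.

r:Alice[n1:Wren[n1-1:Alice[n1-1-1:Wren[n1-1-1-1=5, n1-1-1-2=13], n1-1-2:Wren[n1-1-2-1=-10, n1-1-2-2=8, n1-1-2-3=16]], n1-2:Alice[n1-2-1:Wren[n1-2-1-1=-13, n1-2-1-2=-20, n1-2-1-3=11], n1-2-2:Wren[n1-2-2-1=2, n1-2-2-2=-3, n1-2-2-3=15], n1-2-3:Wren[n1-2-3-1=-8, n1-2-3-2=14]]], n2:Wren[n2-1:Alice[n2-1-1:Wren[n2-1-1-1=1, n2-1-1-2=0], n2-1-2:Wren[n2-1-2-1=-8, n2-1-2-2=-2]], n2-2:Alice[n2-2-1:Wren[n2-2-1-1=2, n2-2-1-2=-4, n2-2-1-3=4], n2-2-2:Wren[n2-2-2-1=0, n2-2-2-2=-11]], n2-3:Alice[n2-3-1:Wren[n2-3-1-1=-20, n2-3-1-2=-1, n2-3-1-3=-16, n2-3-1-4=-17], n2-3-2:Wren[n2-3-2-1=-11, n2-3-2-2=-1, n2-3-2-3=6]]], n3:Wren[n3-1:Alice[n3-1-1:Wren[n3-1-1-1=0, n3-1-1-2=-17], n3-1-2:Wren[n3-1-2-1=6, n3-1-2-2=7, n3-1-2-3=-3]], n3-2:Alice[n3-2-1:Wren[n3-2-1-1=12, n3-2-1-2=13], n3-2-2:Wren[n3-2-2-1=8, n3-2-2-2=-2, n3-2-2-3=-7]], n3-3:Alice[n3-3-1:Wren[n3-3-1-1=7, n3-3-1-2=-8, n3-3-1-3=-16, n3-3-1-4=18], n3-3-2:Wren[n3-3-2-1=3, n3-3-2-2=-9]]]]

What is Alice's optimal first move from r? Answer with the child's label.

n1-1-1 (Wren): min(5, 13) = 5
n1-1-2 (Wren): min(-10, 8, 16) = -10
n1-1 (Alice): max(5, -10) = 5
n1-2-1 (Wren): min(-13, -20, 11) = -20
n1-2-2 (Wren): min(2, -3, 15) = -3
n1-2-3 (Wren): min(-8, 14) = -8
n1-2 (Alice): max(-20, -3, -8) = -3
n1 (Wren): min(5, -3) = -3
n2-1-1 (Wren): min(1, 0) = 0
n2-1-2 (Wren): min(-8, -2) = -8
n2-1 (Alice): max(0, -8) = 0
n2-2-1 (Wren): min(2, -4, 4) = -4
n2-2-2 (Wren): min(0, -11) = -11
n2-2 (Alice): max(-4, -11) = -4
n2-3-1 (Wren): min(-20, -1, -16, -17) = -20
n2-3-2 (Wren): min(-11, -1, 6) = -11
n2-3 (Alice): max(-20, -11) = -11
n2 (Wren): min(0, -4, -11) = -11
n3-1-1 (Wren): min(0, -17) = -17
n3-1-2 (Wren): min(6, 7, -3) = -3
n3-1 (Alice): max(-17, -3) = -3
n3-2-1 (Wren): min(12, 13) = 12
n3-2-2 (Wren): min(8, -2, -7) = -7
n3-2 (Alice): max(12, -7) = 12
n3-3-1 (Wren): min(7, -8, -16, 18) = -16
n3-3-2 (Wren): min(3, -9) = -9
n3-3 (Alice): max(-16, -9) = -9
n3 (Wren): min(-3, 12, -9) = -9
r (Alice): max(-3, -11, -9) = -3
Alice at r wants the highest of {n1=-3, n2=-11, n3=-9}, so chooses n1.

n1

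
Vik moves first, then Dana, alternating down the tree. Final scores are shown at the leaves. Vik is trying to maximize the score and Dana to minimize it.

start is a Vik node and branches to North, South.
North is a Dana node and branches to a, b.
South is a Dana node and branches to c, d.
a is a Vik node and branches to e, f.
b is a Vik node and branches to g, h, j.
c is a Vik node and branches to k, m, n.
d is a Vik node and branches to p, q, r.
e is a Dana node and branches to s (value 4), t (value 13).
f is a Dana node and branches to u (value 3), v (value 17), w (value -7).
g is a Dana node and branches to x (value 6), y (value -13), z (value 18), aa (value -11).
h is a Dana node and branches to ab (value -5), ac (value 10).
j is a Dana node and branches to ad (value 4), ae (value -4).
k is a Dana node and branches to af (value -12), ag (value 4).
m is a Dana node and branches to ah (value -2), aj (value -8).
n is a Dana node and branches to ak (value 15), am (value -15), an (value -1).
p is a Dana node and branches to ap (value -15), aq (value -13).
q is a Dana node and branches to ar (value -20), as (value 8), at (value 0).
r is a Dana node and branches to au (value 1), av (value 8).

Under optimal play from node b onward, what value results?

g (Dana): min(6, -13, 18, -11) = -13
h (Dana): min(-5, 10) = -5
j (Dana): min(4, -4) = -4
b (Vik): max(-13, -5, -4) = -4

-4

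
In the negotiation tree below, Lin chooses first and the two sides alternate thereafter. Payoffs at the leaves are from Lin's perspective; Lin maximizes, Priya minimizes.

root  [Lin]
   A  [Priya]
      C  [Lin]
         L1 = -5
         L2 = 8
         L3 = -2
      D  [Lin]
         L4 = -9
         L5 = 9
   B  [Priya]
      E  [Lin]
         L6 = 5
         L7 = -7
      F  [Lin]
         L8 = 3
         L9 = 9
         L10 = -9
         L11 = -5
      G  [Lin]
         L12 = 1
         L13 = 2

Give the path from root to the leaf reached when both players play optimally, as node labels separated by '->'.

C (Lin): max(-5, 8, -2) = 8
D (Lin): max(-9, 9) = 9
A (Priya): min(8, 9) = 8
E (Lin): max(5, -7) = 5
F (Lin): max(3, 9, -9, -5) = 9
G (Lin): max(1, 2) = 2
B (Priya): min(5, 9, 2) = 2
root (Lin): max(8, 2) = 8
At root, Lin picks A (highest: 8).
At A, Priya picks C (lowest: 8).
At C, Lin picks L2 (highest: 8).
Terminal value 8.

root -> A -> C -> L2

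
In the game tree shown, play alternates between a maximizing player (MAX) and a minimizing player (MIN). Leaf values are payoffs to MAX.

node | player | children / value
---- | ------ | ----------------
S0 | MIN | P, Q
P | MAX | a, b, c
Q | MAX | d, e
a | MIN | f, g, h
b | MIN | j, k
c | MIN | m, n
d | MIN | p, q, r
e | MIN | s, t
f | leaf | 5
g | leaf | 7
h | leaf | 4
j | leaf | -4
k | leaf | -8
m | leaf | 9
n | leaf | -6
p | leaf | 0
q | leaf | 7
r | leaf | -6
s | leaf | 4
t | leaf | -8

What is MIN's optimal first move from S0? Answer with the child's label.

a (MIN): min(5, 7, 4) = 4
b (MIN): min(-4, -8) = -8
c (MIN): min(9, -6) = -6
P (MAX): max(4, -8, -6) = 4
d (MIN): min(0, 7, -6) = -6
e (MIN): min(4, -8) = -8
Q (MAX): max(-6, -8) = -6
S0 (MIN): min(4, -6) = -6
MIN at S0 wants the lowest of {P=4, Q=-6}, so chooses Q.

Q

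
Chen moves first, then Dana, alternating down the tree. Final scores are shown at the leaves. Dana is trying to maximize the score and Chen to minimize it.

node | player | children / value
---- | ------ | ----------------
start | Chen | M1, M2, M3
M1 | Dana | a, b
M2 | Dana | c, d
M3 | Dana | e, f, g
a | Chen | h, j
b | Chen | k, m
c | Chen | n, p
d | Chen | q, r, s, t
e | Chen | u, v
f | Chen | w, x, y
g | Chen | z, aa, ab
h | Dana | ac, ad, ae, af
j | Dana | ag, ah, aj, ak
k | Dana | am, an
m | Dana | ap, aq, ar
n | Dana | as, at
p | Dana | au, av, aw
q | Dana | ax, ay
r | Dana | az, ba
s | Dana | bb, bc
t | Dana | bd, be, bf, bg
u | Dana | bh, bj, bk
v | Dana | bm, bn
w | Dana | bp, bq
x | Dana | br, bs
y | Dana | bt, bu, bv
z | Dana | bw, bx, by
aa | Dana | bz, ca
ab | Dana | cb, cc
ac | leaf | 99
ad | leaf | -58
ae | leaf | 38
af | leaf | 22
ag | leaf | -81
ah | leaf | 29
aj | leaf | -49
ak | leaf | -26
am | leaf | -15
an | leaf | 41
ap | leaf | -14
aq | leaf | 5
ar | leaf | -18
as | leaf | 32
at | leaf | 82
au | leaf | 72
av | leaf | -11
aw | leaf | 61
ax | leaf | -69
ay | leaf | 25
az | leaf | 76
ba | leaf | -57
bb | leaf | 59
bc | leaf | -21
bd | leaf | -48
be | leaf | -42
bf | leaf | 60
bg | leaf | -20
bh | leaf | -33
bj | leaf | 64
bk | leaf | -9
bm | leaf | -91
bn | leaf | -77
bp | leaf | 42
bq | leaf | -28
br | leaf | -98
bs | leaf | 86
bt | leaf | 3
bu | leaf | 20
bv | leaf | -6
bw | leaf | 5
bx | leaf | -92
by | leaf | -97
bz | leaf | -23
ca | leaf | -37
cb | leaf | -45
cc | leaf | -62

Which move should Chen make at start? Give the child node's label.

M3

h (Dana): max(99, -58, 38, 22) = 99
j (Dana): max(-81, 29, -49, -26) = 29
a (Chen): min(99, 29) = 29
k (Dana): max(-15, 41) = 41
m (Dana): max(-14, 5, -18) = 5
b (Chen): min(41, 5) = 5
M1 (Dana): max(29, 5) = 29
n (Dana): max(32, 82) = 82
p (Dana): max(72, -11, 61) = 72
c (Chen): min(82, 72) = 72
q (Dana): max(-69, 25) = 25
r (Dana): max(76, -57) = 76
s (Dana): max(59, -21) = 59
t (Dana): max(-48, -42, 60, -20) = 60
d (Chen): min(25, 76, 59, 60) = 25
M2 (Dana): max(72, 25) = 72
u (Dana): max(-33, 64, -9) = 64
v (Dana): max(-91, -77) = -77
e (Chen): min(64, -77) = -77
w (Dana): max(42, -28) = 42
x (Dana): max(-98, 86) = 86
y (Dana): max(3, 20, -6) = 20
f (Chen): min(42, 86, 20) = 20
z (Dana): max(5, -92, -97) = 5
aa (Dana): max(-23, -37) = -23
ab (Dana): max(-45, -62) = -45
g (Chen): min(5, -23, -45) = -45
M3 (Dana): max(-77, 20, -45) = 20
start (Chen): min(29, 72, 20) = 20
Chen at start wants the lowest of {M1=29, M2=72, M3=20}, so chooses M3.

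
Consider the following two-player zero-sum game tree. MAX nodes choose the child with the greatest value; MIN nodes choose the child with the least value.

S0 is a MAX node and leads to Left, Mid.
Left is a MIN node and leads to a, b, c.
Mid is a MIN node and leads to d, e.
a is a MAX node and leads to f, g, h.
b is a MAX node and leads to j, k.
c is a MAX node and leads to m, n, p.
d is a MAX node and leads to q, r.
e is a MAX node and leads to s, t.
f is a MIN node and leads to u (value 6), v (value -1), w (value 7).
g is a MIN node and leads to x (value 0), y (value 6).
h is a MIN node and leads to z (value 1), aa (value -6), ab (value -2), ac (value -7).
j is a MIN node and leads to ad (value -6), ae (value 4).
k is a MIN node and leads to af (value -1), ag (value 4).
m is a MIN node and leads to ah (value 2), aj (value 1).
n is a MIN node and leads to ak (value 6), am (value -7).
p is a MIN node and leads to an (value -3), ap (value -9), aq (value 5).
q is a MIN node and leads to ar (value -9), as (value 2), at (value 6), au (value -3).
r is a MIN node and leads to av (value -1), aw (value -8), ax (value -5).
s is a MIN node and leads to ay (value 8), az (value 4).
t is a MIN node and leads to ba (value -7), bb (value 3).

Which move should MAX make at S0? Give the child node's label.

f (MIN): min(6, -1, 7) = -1
g (MIN): min(0, 6) = 0
h (MIN): min(1, -6, -2, -7) = -7
a (MAX): max(-1, 0, -7) = 0
j (MIN): min(-6, 4) = -6
k (MIN): min(-1, 4) = -1
b (MAX): max(-6, -1) = -1
m (MIN): min(2, 1) = 1
n (MIN): min(6, -7) = -7
p (MIN): min(-3, -9, 5) = -9
c (MAX): max(1, -7, -9) = 1
Left (MIN): min(0, -1, 1) = -1
q (MIN): min(-9, 2, 6, -3) = -9
r (MIN): min(-1, -8, -5) = -8
d (MAX): max(-9, -8) = -8
s (MIN): min(8, 4) = 4
t (MIN): min(-7, 3) = -7
e (MAX): max(4, -7) = 4
Mid (MIN): min(-8, 4) = -8
S0 (MAX): max(-1, -8) = -1
MAX at S0 wants the highest of {Left=-1, Mid=-8}, so chooses Left.

Left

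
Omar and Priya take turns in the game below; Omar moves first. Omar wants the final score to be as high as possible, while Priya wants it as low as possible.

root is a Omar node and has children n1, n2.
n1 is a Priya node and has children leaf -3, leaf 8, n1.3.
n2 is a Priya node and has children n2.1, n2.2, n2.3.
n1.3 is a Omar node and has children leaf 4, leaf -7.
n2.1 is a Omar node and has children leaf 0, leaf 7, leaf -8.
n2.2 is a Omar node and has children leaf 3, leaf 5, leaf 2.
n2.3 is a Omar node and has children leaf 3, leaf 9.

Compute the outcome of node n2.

5

n2.1 (Omar): max(0, 7, -8) = 7
n2.2 (Omar): max(3, 5, 2) = 5
n2.3 (Omar): max(3, 9) = 9
n2 (Priya): min(7, 5, 9) = 5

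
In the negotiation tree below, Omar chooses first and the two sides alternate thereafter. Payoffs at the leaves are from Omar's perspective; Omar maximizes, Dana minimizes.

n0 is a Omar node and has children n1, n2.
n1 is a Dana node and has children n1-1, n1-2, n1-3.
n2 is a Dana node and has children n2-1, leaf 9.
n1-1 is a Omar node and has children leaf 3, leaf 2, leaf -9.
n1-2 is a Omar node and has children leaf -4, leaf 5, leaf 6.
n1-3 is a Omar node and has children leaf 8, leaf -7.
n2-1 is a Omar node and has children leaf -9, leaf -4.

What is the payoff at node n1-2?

6

n1-2 (Omar): max(-4, 5, 6) = 6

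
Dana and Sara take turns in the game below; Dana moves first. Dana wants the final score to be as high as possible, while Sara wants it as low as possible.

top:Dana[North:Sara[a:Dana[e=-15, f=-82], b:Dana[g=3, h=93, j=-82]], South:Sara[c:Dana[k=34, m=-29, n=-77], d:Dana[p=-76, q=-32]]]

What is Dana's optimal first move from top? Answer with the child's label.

North

a (Dana): max(-15, -82) = -15
b (Dana): max(3, 93, -82) = 93
North (Sara): min(-15, 93) = -15
c (Dana): max(34, -29, -77) = 34
d (Dana): max(-76, -32) = -32
South (Sara): min(34, -32) = -32
top (Dana): max(-15, -32) = -15
Dana at top wants the highest of {North=-15, South=-32}, so chooses North.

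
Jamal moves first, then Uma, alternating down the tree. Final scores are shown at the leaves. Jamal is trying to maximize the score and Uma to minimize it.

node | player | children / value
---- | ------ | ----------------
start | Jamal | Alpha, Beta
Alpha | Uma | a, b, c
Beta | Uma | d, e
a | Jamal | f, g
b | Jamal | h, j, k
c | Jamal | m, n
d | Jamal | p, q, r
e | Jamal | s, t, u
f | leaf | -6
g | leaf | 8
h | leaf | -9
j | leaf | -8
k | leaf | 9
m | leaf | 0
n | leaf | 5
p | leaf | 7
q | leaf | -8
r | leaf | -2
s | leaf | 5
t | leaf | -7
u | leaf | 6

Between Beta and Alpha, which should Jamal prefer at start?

Beta

d (Jamal): max(7, -8, -2) = 7
e (Jamal): max(5, -7, 6) = 6
Beta (Uma): min(7, 6) = 6
a (Jamal): max(-6, 8) = 8
b (Jamal): max(-9, -8, 9) = 9
c (Jamal): max(0, 5) = 5
Alpha (Uma): min(8, 9, 5) = 5
Jamal prefers the higher value; Beta=6, Alpha=5. Beta is better since 6 > 5.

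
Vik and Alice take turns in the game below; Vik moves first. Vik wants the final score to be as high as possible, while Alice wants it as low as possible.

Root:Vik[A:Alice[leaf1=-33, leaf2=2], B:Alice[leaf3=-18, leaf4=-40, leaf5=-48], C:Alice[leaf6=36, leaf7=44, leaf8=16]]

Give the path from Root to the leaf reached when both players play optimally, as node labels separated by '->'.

A (Alice): min(-33, 2) = -33
B (Alice): min(-18, -40, -48) = -48
C (Alice): min(36, 44, 16) = 16
Root (Vik): max(-33, -48, 16) = 16
At Root, Vik picks C (highest: 16).
At C, Alice picks leaf8 (lowest: 16).
Terminal value 16.

Root -> C -> leaf8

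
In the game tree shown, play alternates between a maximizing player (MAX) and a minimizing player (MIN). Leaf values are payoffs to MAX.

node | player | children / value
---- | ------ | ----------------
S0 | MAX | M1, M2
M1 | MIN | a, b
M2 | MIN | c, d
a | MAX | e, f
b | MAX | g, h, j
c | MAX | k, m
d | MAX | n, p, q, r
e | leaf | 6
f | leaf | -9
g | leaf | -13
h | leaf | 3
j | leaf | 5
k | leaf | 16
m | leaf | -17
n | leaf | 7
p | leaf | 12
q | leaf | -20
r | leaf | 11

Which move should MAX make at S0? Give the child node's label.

a (MAX): max(6, -9) = 6
b (MAX): max(-13, 3, 5) = 5
M1 (MIN): min(6, 5) = 5
c (MAX): max(16, -17) = 16
d (MAX): max(7, 12, -20, 11) = 12
M2 (MIN): min(16, 12) = 12
S0 (MAX): max(5, 12) = 12
MAX at S0 wants the highest of {M1=5, M2=12}, so chooses M2.

M2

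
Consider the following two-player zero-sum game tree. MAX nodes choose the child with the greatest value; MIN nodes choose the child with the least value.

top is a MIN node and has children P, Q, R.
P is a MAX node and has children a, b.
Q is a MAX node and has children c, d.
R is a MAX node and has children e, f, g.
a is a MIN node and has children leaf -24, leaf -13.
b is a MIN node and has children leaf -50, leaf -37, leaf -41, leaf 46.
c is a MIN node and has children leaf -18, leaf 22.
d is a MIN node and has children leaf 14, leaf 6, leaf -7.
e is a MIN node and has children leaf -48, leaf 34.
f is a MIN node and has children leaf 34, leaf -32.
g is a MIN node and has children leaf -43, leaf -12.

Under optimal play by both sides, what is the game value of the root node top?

-32

a (MIN): min(-24, -13) = -24
b (MIN): min(-50, -37, -41, 46) = -50
P (MAX): max(-24, -50) = -24
c (MIN): min(-18, 22) = -18
d (MIN): min(14, 6, -7) = -7
Q (MAX): max(-18, -7) = -7
e (MIN): min(-48, 34) = -48
f (MIN): min(34, -32) = -32
g (MIN): min(-43, -12) = -43
R (MAX): max(-48, -32, -43) = -32
top (MIN): min(-24, -7, -32) = -32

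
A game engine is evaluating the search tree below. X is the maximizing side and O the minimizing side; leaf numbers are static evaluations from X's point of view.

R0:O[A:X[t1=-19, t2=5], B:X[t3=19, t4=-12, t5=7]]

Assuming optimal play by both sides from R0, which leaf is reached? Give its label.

t2

A (X): max(-19, 5) = 5
B (X): max(19, -12, 7) = 19
R0 (O): min(5, 19) = 5
At R0, O picks A (lowest: 5).
At A, X picks t2 (highest: 5).
Terminal value 5.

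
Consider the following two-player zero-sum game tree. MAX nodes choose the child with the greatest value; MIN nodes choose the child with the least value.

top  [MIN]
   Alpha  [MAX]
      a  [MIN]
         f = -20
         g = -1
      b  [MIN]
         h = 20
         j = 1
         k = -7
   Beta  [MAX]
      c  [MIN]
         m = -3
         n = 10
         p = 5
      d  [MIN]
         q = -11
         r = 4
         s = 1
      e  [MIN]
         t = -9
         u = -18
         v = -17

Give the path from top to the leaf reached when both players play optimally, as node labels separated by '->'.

a (MIN): min(-20, -1) = -20
b (MIN): min(20, 1, -7) = -7
Alpha (MAX): max(-20, -7) = -7
c (MIN): min(-3, 10, 5) = -3
d (MIN): min(-11, 4, 1) = -11
e (MIN): min(-9, -18, -17) = -18
Beta (MAX): max(-3, -11, -18) = -3
top (MIN): min(-7, -3) = -7
At top, MIN picks Alpha (lowest: -7).
At Alpha, MAX picks b (highest: -7).
At b, MIN picks k (lowest: -7).
Terminal value -7.

top -> Alpha -> b -> k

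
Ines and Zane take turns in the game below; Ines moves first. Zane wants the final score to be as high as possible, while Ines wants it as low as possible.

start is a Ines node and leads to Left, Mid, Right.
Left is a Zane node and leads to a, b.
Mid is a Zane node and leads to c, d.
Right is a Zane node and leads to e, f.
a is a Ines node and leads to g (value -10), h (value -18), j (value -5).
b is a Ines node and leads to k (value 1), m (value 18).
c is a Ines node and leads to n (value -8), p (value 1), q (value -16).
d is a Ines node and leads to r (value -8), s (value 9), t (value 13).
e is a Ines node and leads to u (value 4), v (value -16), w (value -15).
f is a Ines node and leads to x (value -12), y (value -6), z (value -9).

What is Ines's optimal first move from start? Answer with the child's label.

Right

a (Ines): min(-10, -18, -5) = -18
b (Ines): min(1, 18) = 1
Left (Zane): max(-18, 1) = 1
c (Ines): min(-8, 1, -16) = -16
d (Ines): min(-8, 9, 13) = -8
Mid (Zane): max(-16, -8) = -8
e (Ines): min(4, -16, -15) = -16
f (Ines): min(-12, -6, -9) = -12
Right (Zane): max(-16, -12) = -12
start (Ines): min(1, -8, -12) = -12
Ines at start wants the lowest of {Left=1, Mid=-8, Right=-12}, so chooses Right.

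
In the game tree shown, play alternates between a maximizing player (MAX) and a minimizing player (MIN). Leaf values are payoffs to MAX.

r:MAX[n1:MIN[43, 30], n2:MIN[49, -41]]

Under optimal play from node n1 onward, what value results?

n1 (MIN): min(43, 30) = 30

30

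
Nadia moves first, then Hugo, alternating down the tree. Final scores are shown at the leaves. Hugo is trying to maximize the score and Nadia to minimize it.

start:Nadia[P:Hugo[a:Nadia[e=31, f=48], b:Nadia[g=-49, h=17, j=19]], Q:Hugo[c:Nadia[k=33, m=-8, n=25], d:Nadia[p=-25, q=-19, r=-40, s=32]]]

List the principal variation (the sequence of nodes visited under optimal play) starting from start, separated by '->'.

a (Nadia): min(31, 48) = 31
b (Nadia): min(-49, 17, 19) = -49
P (Hugo): max(31, -49) = 31
c (Nadia): min(33, -8, 25) = -8
d (Nadia): min(-25, -19, -40, 32) = -40
Q (Hugo): max(-8, -40) = -8
start (Nadia): min(31, -8) = -8
At start, Nadia picks Q (lowest: -8).
At Q, Hugo picks c (highest: -8).
At c, Nadia picks m (lowest: -8).
Terminal value -8.

start -> Q -> c -> m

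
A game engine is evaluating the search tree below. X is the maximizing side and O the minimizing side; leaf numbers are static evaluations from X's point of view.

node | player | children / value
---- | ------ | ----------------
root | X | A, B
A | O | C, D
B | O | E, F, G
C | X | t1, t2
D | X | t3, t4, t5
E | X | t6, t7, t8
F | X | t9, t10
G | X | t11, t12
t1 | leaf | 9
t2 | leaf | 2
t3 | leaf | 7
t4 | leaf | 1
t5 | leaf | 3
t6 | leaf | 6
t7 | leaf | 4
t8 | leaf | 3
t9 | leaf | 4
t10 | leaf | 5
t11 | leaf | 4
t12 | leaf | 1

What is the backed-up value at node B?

E (X): max(6, 4, 3) = 6
F (X): max(4, 5) = 5
G (X): max(4, 1) = 4
B (O): min(6, 5, 4) = 4

4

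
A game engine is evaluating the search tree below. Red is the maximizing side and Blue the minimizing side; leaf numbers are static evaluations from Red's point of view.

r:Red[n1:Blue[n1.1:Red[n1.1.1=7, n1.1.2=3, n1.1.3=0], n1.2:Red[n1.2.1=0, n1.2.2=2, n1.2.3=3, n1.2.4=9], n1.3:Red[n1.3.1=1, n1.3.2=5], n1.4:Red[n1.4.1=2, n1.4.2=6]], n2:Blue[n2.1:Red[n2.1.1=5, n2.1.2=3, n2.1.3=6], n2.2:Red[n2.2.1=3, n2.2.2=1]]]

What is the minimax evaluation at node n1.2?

n1.2 (Red): max(0, 2, 3, 9) = 9

9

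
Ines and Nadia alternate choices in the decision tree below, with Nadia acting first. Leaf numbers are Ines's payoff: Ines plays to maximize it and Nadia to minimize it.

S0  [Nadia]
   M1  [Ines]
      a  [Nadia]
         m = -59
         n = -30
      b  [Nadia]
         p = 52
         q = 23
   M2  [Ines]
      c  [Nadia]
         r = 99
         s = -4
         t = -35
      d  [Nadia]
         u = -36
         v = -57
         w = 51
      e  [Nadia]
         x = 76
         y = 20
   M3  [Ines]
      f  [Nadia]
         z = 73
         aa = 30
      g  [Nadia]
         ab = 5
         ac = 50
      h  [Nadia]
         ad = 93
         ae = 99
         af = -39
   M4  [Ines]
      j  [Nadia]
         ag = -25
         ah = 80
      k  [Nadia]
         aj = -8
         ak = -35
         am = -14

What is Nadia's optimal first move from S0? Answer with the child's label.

M4

a (Nadia): min(-59, -30) = -59
b (Nadia): min(52, 23) = 23
M1 (Ines): max(-59, 23) = 23
c (Nadia): min(99, -4, -35) = -35
d (Nadia): min(-36, -57, 51) = -57
e (Nadia): min(76, 20) = 20
M2 (Ines): max(-35, -57, 20) = 20
f (Nadia): min(73, 30) = 30
g (Nadia): min(5, 50) = 5
h (Nadia): min(93, 99, -39) = -39
M3 (Ines): max(30, 5, -39) = 30
j (Nadia): min(-25, 80) = -25
k (Nadia): min(-8, -35, -14) = -35
M4 (Ines): max(-25, -35) = -25
S0 (Nadia): min(23, 20, 30, -25) = -25
Nadia at S0 wants the lowest of {M1=23, M2=20, M3=30, M4=-25}, so chooses M4.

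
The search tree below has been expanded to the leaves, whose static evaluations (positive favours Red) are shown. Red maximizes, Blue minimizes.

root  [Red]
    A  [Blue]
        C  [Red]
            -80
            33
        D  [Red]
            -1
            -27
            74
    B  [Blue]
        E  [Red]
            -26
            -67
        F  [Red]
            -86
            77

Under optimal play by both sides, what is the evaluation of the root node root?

33

C (Red): max(-80, 33) = 33
D (Red): max(-1, -27, 74) = 74
A (Blue): min(33, 74) = 33
E (Red): max(-26, -67) = -26
F (Red): max(-86, 77) = 77
B (Blue): min(-26, 77) = -26
root (Red): max(33, -26) = 33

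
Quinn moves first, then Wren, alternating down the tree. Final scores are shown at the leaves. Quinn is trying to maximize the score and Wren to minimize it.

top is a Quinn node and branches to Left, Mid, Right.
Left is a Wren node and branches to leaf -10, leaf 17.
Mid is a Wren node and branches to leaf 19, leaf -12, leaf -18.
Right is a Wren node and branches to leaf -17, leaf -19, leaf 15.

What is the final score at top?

-10

Left (Wren): min(-10, 17) = -10
Mid (Wren): min(19, -12, -18) = -18
Right (Wren): min(-17, -19, 15) = -19
top (Quinn): max(-10, -18, -19) = -10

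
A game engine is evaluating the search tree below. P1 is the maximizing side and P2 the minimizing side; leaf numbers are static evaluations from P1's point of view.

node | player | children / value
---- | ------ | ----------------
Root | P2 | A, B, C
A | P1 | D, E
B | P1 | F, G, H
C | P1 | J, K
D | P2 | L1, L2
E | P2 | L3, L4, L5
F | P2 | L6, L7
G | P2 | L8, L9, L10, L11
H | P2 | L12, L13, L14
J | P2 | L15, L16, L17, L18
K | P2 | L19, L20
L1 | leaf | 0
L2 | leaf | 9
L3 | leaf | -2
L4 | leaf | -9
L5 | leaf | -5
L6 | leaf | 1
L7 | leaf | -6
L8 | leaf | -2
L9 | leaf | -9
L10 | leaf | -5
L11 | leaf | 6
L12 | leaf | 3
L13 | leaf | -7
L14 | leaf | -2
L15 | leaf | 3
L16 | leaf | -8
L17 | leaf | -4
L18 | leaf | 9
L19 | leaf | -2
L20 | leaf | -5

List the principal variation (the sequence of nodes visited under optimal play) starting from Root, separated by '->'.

Root -> B -> F -> L7

D (P2): min(0, 9) = 0
E (P2): min(-2, -9, -5) = -9
A (P1): max(0, -9) = 0
F (P2): min(1, -6) = -6
G (P2): min(-2, -9, -5, 6) = -9
H (P2): min(3, -7, -2) = -7
B (P1): max(-6, -9, -7) = -6
J (P2): min(3, -8, -4, 9) = -8
K (P2): min(-2, -5) = -5
C (P1): max(-8, -5) = -5
Root (P2): min(0, -6, -5) = -6
At Root, P2 picks B (lowest: -6).
At B, P1 picks F (highest: -6).
At F, P2 picks L7 (lowest: -6).
Terminal value -6.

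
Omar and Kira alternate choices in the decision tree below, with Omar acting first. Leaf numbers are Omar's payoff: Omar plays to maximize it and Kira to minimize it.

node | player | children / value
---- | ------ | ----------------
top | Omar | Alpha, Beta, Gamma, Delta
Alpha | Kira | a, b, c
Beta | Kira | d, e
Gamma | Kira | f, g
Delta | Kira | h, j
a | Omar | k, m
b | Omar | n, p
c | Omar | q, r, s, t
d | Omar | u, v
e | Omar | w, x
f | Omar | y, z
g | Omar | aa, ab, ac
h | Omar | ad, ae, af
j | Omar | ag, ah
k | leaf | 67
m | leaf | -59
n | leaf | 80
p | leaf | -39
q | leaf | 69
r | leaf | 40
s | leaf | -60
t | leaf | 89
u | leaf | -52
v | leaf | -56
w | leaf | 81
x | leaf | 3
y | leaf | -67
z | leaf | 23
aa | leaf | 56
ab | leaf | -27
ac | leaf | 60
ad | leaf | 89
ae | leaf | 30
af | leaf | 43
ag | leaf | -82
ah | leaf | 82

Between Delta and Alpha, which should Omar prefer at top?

h (Omar): max(89, 30, 43) = 89
j (Omar): max(-82, 82) = 82
Delta (Kira): min(89, 82) = 82
a (Omar): max(67, -59) = 67
b (Omar): max(80, -39) = 80
c (Omar): max(69, 40, -60, 89) = 89
Alpha (Kira): min(67, 80, 89) = 67
Omar prefers the higher value; Delta=82, Alpha=67. Delta is better since 82 > 67.

Delta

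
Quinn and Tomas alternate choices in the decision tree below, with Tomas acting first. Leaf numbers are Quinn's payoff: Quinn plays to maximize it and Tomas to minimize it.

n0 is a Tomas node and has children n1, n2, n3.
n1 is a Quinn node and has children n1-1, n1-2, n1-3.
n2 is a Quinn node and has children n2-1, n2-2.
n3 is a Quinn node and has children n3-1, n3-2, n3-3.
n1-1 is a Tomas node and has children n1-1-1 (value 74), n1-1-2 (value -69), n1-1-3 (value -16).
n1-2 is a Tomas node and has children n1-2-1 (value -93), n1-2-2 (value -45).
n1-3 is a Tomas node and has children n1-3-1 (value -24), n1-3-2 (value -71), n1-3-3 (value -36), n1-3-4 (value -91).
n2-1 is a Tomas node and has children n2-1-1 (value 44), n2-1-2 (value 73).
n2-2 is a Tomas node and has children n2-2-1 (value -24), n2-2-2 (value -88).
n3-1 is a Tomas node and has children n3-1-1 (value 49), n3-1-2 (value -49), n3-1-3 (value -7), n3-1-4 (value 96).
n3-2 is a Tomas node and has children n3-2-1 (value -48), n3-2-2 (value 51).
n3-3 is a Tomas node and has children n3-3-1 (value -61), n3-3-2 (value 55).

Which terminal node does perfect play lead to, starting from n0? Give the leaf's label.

n1-1-2

n1-1 (Tomas): min(74, -69, -16) = -69
n1-2 (Tomas): min(-93, -45) = -93
n1-3 (Tomas): min(-24, -71, -36, -91) = -91
n1 (Quinn): max(-69, -93, -91) = -69
n2-1 (Tomas): min(44, 73) = 44
n2-2 (Tomas): min(-24, -88) = -88
n2 (Quinn): max(44, -88) = 44
n3-1 (Tomas): min(49, -49, -7, 96) = -49
n3-2 (Tomas): min(-48, 51) = -48
n3-3 (Tomas): min(-61, 55) = -61
n3 (Quinn): max(-49, -48, -61) = -48
n0 (Tomas): min(-69, 44, -48) = -69
At n0, Tomas picks n1 (lowest: -69).
At n1, Quinn picks n1-1 (highest: -69).
At n1-1, Tomas picks n1-1-2 (lowest: -69).
Terminal value -69.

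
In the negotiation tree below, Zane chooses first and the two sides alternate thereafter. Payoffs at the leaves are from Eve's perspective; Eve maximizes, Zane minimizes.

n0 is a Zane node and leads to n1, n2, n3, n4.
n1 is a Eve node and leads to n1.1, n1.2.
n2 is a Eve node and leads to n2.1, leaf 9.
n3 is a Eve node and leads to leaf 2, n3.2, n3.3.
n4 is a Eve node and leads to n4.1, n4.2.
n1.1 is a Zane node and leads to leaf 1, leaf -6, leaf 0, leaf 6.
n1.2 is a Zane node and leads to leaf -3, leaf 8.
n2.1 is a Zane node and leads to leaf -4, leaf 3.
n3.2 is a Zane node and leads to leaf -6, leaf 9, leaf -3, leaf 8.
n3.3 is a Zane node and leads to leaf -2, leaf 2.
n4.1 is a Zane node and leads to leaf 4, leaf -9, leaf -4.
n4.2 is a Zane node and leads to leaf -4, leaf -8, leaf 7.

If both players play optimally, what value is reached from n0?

n1.1 (Zane): min(1, -6, 0, 6) = -6
n1.2 (Zane): min(-3, 8) = -3
n1 (Eve): max(-6, -3) = -3
n2.1 (Zane): min(-4, 3) = -4
n2 (Eve): max(-4, 9) = 9
n3.2 (Zane): min(-6, 9, -3, 8) = -6
n3.3 (Zane): min(-2, 2) = -2
n3 (Eve): max(2, -6, -2) = 2
n4.1 (Zane): min(4, -9, -4) = -9
n4.2 (Zane): min(-4, -8, 7) = -8
n4 (Eve): max(-9, -8) = -8
n0 (Zane): min(-3, 9, 2, -8) = -8

-8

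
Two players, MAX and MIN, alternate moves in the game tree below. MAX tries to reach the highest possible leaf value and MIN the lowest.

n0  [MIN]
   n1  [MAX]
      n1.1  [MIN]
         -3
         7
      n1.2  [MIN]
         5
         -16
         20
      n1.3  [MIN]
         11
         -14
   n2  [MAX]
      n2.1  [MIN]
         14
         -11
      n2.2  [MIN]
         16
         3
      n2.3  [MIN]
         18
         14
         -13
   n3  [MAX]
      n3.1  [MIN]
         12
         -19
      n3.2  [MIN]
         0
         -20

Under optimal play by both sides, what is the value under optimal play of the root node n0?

-19

n1.1 (MIN): min(-3, 7) = -3
n1.2 (MIN): min(5, -16, 20) = -16
n1.3 (MIN): min(11, -14) = -14
n1 (MAX): max(-3, -16, -14) = -3
n2.1 (MIN): min(14, -11) = -11
n2.2 (MIN): min(16, 3) = 3
n2.3 (MIN): min(18, 14, -13) = -13
n2 (MAX): max(-11, 3, -13) = 3
n3.1 (MIN): min(12, -19) = -19
n3.2 (MIN): min(0, -20) = -20
n3 (MAX): max(-19, -20) = -19
n0 (MIN): min(-3, 3, -19) = -19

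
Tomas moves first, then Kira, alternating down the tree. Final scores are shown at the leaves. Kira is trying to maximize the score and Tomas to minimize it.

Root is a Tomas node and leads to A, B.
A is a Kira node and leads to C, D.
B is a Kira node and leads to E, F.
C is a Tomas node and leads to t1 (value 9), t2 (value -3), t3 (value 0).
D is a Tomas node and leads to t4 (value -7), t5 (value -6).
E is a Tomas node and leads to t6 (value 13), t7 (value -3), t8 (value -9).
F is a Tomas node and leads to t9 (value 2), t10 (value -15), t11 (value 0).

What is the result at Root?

C (Tomas): min(9, -3, 0) = -3
D (Tomas): min(-7, -6) = -7
A (Kira): max(-3, -7) = -3
E (Tomas): min(13, -3, -9) = -9
F (Tomas): min(2, -15, 0) = -15
B (Kira): max(-9, -15) = -9
Root (Tomas): min(-3, -9) = -9

-9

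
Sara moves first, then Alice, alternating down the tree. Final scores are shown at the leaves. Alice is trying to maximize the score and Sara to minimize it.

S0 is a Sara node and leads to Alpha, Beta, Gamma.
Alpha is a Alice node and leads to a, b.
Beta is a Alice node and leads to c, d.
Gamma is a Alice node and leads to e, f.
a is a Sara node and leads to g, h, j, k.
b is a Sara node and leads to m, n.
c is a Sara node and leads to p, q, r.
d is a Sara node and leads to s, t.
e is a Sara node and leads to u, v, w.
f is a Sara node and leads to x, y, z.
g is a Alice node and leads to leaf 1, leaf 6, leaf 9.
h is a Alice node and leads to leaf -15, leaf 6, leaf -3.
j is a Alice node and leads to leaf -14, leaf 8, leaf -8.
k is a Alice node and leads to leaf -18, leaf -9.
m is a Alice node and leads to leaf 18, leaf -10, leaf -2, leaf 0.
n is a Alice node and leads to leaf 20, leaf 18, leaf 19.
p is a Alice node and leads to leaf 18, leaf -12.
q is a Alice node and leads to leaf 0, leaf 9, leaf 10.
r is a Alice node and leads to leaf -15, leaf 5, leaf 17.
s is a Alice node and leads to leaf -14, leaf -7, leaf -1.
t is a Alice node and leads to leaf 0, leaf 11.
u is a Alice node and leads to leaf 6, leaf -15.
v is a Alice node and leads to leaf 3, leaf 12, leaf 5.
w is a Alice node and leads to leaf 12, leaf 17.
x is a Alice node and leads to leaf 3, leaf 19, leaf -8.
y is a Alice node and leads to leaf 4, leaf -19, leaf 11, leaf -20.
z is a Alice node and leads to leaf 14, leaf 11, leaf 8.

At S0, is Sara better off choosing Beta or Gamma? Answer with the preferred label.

Beta

p (Alice): max(18, -12) = 18
q (Alice): max(0, 9, 10) = 10
r (Alice): max(-15, 5, 17) = 17
c (Sara): min(18, 10, 17) = 10
s (Alice): max(-14, -7, -1) = -1
t (Alice): max(0, 11) = 11
d (Sara): min(-1, 11) = -1
Beta (Alice): max(10, -1) = 10
u (Alice): max(6, -15) = 6
v (Alice): max(3, 12, 5) = 12
w (Alice): max(12, 17) = 17
e (Sara): min(6, 12, 17) = 6
x (Alice): max(3, 19, -8) = 19
y (Alice): max(4, -19, 11, -20) = 11
z (Alice): max(14, 11, 8) = 14
f (Sara): min(19, 11, 14) = 11
Gamma (Alice): max(6, 11) = 11
Sara prefers the lower value; Beta=10, Gamma=11. Beta is better since 10 < 11.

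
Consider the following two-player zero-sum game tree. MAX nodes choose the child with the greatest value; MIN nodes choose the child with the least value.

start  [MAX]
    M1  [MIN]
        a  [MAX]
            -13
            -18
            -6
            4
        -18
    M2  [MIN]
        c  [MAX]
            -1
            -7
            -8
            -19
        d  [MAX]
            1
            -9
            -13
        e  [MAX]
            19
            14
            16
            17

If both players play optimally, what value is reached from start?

a (MAX): max(-13, -18, -6, 4) = 4
M1 (MIN): min(4, -18) = -18
c (MAX): max(-1, -7, -8, -19) = -1
d (MAX): max(1, -9, -13) = 1
e (MAX): max(19, 14, 16, 17) = 19
M2 (MIN): min(-1, 1, 19) = -1
start (MAX): max(-18, -1) = -1

-1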